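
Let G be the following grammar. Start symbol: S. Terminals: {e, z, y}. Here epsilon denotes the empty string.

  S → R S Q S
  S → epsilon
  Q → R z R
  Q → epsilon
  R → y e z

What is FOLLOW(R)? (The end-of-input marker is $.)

{$, y, z}

FIRST(R): from R→y e z we get {y}. So FIRST(R) = {y}.
FIRST(S): from S→R S Q S we get {y}; from S→epsilon we get {epsilon}. So FIRST(S) = {epsilon, y}.
FIRST(Q): from Q→R z R we get {y}; from Q→epsilon we get {epsilon}. So FIRST(Q) = {epsilon, y}.
FOLLOW(S) includes $ since S is the start symbol.
FOLLOW(S): in S→R S Q S (occurrence 1), S is followed by Q S with FIRST {epsilon, y}; in S→R S Q S (occurrence 1), the suffix after S is nullable (adds nothing new); in S→R S Q S (occurrence 2), the suffix after S is empty (adds nothing new). Thus FOLLOW(S) = {$, y}.
FOLLOW(Q): in S→R S Q S, Q is followed by S with FIRST {epsilon, y}; in S→R S Q S, the suffix after Q is nullable, so FOLLOW(Q) ⊇ FOLLOW(S) = {$, y}. Thus FOLLOW(Q) = {$, y}.
FOLLOW(R): in S→R S Q S, R is followed by S Q S with FIRST {epsilon, y}; in S→R S Q S, the suffix after R is nullable, so FOLLOW(R) ⊇ FOLLOW(S) = {$, y}; in Q→R z R (occurrence 1), R is followed by z R with FIRST {z}; in Q→R z R (occurrence 2), the suffix after R is empty, so FOLLOW(R) ⊇ FOLLOW(Q) = {$, y}. Thus FOLLOW(R) = {$, y, z}.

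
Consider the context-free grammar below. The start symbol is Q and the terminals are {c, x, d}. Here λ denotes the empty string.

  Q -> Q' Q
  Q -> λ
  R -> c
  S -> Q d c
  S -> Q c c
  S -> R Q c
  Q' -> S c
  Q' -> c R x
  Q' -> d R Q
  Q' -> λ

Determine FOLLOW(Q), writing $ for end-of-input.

{$, c, d}

FIRST(R) = {c}
FIRST(Q) = {λ, c, d}  (via Q' Q)
FIRST(S) = {c, d}  (via Q d c, Q c c, R Q c)
FIRST(Q') = {λ, c, d}  (via S c)
FOLLOW(Q) includes $ since Q is the start symbol.
FOLLOW(S): in Q'->S c, S is followed by c with FIRST {c}. Thus FOLLOW(S) = {c}.
FOLLOW(Q): in Q->Q' Q, the suffix after Q is empty (adds nothing new); in S->Q d c, Q is followed by d c with FIRST {d}; in S->Q c c, Q is followed by c c with FIRST {c}; in S->R Q c, Q is followed by c with FIRST {c}; in Q'->d R Q, the suffix after Q is empty, so FOLLOW(Q) ⊇ FOLLOW(Q') = {$, c, d}. Thus FOLLOW(Q) = {$, c, d}.
FOLLOW(Q'): in Q->Q' Q, Q' is followed by Q with FIRST {λ, c, d}; in Q->Q' Q, the suffix after Q' is nullable, so FOLLOW(Q') ⊇ FOLLOW(Q) = {$, c, d}. Thus FOLLOW(Q') = {$, c, d}.
FOLLOW(R): in S->R Q c, R is followed by Q c with FIRST {c, d}; in Q'->c R x, R is followed by x with FIRST {x}; in Q'->d R Q, R is followed by Q with FIRST {λ, c, d}; in Q'->d R Q, the suffix after R is nullable, so FOLLOW(R) ⊇ FOLLOW(Q') = {$, c, d}. Thus FOLLOW(R) = {$, c, d, x}.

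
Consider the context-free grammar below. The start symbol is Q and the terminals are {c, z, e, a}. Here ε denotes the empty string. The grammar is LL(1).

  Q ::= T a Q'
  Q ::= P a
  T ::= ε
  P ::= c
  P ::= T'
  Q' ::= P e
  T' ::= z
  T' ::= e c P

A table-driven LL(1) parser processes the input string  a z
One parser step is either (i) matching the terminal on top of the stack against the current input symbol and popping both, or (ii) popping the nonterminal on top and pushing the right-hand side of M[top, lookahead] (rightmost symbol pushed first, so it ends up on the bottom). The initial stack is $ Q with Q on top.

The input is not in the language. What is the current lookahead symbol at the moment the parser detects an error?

$

     Stack     Input  Action
  1  $ Q       a z $  expand Q ::= T a Q'
  2  $ Q' a T  a z $  expand T ::= ε
  3  $ Q' a    a z $  match a
  4  $ Q'      z $    expand Q' ::= P e
  5  $ e P     z $    expand P ::= T'
  6  $ e T'    z $    expand T' ::= z
  7  $ e z     z $    match z
  8  $ e       $      error: top is terminal e but lookahead is $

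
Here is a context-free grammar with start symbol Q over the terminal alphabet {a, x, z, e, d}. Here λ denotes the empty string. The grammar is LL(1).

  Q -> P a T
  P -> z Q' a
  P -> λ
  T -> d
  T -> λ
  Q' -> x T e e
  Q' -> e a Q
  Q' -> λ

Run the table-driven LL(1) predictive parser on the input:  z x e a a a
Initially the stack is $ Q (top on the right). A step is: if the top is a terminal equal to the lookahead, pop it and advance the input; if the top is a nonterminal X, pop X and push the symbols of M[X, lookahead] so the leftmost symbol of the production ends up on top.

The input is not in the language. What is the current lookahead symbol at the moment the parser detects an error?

step 1: stack=$ Q  input=z x e a a a $  — expand Q -> P a T
step 2: stack=$ T a P  input=z x e a a a $  — expand P -> z Q' a
step 3: stack=$ T a a Q' z  input=z x e a a a $  — match z
step 4: stack=$ T a a Q'  input=x e a a a $  — expand Q' -> x T e e
step 5: stack=$ T a a e e T x  input=x e a a a $  — match x
step 6: stack=$ T a a e e T  input=e a a a $  — expand T -> λ
step 7: stack=$ T a a e e  input=e a a a $  — match e
step 8: stack=$ T a a e  input=a a a $  — error: top is terminal e but lookahead is a

a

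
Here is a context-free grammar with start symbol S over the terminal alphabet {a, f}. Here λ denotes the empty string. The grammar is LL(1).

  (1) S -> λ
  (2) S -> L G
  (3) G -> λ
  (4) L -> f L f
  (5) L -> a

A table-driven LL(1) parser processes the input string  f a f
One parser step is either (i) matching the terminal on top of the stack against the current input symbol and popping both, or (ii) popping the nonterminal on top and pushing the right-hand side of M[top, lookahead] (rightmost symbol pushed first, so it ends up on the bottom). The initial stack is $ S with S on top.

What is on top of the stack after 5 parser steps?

f

     Stack      Input    Action
  1  $ S        f a f $  expand S -> L G
  2  $ G L      f a f $  expand L -> f L f
  3  $ G f L f  f a f $  match f
  4  $ G f L    a f $    expand L -> a
  5  $ G f a    a f $    match a
Stack after step 5: $ G f (top = f).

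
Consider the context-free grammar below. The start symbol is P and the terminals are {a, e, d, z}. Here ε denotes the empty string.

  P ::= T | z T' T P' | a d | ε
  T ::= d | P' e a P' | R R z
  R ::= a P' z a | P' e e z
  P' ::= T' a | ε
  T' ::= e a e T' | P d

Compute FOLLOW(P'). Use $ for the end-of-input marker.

FIRST(P): from P::=T we get {a, d, e, z}; from P::=z T' T P' we get {z}; from P::=a d we get {a}; from P::=ε we get {ε}. So FIRST(P) = {ε, a, d, e, z}.
FIRST(T'): from T'::=e a e T' we get {e}; from T'::=P d we get {a, d, e, z}. So FIRST(T') = {a, d, e, z}.
FIRST(P'): from P'::=T' a we get {a, d, e, z}; from P'::=ε we get {ε}. So FIRST(P') = {ε, a, d, e, z}.
FIRST(R): from R::=a P' z a we get {a}; from R::=P' e e z we get {a, d, e, z}. So FIRST(R) = {a, d, e, z}.
FIRST(T): from T::=d we get {d}; from T::=P' e a P' we get {a, d, e, z}; from T::=R R z we get {a, d, e, z}. So FIRST(T) = {a, d, e, z}.
FOLLOW(P) includes $ since P is the start symbol.
FOLLOW(P): in T'::=P d, P is followed by d with FIRST {d}. Thus FOLLOW(P) = {$, d}.
FOLLOW(T): in P::=T, the suffix after T is empty, so FOLLOW(T) ⊇ FOLLOW(P) = {$, d}; in P::=z T' T P', T is followed by P' with FIRST {ε, a, d, e, z}; in P::=z T' T P', the suffix after T is nullable, so FOLLOW(T) ⊇ FOLLOW(P) = {$, d}. Thus FOLLOW(T) = {$, a, d, e, z}.
FOLLOW(R): in T::=R R z (occurrence 1), R is followed by R z with FIRST {a, d, e, z}; in T::=R R z (occurrence 2), R is followed by z with FIRST {z}. Thus FOLLOW(R) = {a, d, e, z}.
FOLLOW(P'): in P::=z T' T P', the suffix after P' is empty, so FOLLOW(P') ⊇ FOLLOW(P) = {$, d}; in T::=P' e a P' (occurrence 1), P' is followed by e a P' with FIRST {e}; in T::=P' e a P' (occurrence 2), the suffix after P' is empty, so FOLLOW(P') ⊇ FOLLOW(T) = {$, a, d, e, z}; in R::=a P' z a, P' is followed by z a with FIRST {z}; in R::=P' e e z, P' is followed by e e z with FIRST {e}. Thus FOLLOW(P') = {$, a, d, e, z}.
FOLLOW(T'): in P::=z T' T P', T' is followed by T P' with FIRST {a, d, e, z}; in P'::=T' a, T' is followed by a with FIRST {a}; in T'::=e a e T', the suffix after T' is empty (adds nothing new). Thus FOLLOW(T') = {a, d, e, z}.

{$, a, d, e, z}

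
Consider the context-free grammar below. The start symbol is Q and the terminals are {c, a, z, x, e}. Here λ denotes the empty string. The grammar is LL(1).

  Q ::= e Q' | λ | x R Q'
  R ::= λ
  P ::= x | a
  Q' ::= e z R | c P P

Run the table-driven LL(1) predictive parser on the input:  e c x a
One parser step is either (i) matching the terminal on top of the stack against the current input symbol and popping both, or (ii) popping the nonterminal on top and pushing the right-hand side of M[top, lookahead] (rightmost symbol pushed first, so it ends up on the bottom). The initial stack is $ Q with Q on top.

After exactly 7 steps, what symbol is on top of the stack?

     Stack    Input      Action
  1  $ Q      e c x a $  expand Q ::= e Q'
  2  $ Q' e   e c x a $  match e
  3  $ Q'     c x a $    expand Q' ::= c P P
  4  $ P P c  c x a $    match c
  5  $ P P    x a $      expand P ::= x
  6  $ P x    x a $      match x
  7  $ P      a $        expand P ::= a
Stack after step 7: $ a (top = a).

a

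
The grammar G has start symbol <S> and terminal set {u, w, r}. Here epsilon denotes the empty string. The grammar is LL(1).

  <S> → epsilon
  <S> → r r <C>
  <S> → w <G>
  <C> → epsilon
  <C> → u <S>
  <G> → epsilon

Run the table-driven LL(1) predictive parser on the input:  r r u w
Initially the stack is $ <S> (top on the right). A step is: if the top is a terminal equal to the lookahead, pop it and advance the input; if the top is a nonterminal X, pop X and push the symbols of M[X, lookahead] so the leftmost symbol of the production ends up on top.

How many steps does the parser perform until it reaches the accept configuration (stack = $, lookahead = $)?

8

     Stack      Input      Action
  1  $ <S>      r r u w $  expand <S> → r r <C>
  2  $ <C> r r  r r u w $  match r
  3  $ <C> r    r u w $    match r
  4  $ <C>      u w $      expand <C> → u <S>
  5  $ <S> u    u w $      match u
  6  $ <S>      w $        expand <S> → w <G>
  7  $ <G> w    w $        match w
  8  $ <G>      $          expand <G> → epsilon
Accept reached after 8 steps.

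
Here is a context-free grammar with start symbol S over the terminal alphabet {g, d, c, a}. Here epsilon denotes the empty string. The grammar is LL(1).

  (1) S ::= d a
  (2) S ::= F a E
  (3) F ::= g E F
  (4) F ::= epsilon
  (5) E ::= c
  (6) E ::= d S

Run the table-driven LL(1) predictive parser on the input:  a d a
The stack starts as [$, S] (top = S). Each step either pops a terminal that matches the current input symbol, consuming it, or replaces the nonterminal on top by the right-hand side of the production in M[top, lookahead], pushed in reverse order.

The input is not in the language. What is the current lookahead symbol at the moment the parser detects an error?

     Stack    Input    Action
  1  $ S      a d a $  expand S ::= F a E
  2  $ E a F  a d a $  expand F ::= epsilon
  3  $ E a    a d a $  match a
  4  $ E      d a $    expand E ::= d S
  5  $ S d    d a $    match d
  6  $ S      a $      expand S ::= F a E
  7  $ E a F  a $      expand F ::= epsilon
  8  $ E a    a $      match a
  9  $ E      $        error: M[E, $] is empty

$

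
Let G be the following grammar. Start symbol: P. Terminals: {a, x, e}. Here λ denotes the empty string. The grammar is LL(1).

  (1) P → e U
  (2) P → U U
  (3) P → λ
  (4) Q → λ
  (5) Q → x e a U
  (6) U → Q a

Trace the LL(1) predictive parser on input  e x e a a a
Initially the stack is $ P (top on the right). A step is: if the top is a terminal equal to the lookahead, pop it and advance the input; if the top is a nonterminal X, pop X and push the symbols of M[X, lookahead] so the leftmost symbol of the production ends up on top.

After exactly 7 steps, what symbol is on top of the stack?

     Stack        Input          Action
  1  $ P          e x e a a a $  expand P → e U
  2  $ U e        e x e a a a $  match e
  3  $ U          x e a a a $    expand U → Q a
  4  $ a Q        x e a a a $    expand Q → x e a U
  5  $ a U a e x  x e a a a $    match x
  6  $ a U a e    e a a a $      match e
  7  $ a U a      a a a $        match a
Stack after step 7: $ a U (top = U).

U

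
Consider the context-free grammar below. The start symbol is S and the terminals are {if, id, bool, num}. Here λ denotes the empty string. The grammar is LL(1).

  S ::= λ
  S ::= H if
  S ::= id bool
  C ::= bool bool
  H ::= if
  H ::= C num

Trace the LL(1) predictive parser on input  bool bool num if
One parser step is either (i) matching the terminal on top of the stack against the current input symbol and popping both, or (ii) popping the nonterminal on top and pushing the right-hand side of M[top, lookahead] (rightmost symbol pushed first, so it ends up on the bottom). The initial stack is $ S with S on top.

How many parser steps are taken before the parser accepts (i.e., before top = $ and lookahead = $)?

     Stack               Input               Action
  1  $ S                 bool bool num if $  expand S ::= H if
  2  $ if H              bool bool num if $  expand H ::= C num
  3  $ if num C          bool bool num if $  expand C ::= bool bool
  4  $ if num bool bool  bool bool num if $  match bool
  5  $ if num bool       bool num if $       match bool
  6  $ if num            num if $            match num
  7  $ if                if $                match if
Accept reached after 7 steps.

7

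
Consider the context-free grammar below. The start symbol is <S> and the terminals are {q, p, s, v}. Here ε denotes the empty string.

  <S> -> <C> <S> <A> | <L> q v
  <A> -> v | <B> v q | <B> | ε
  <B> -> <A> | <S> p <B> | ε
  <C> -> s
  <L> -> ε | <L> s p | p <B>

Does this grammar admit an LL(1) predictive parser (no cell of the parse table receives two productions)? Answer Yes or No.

FIRST(<S>) = {p, q, s}
FIRST(<A>) = {ε, p, q, s, v}
FIRST(<B>) = {ε, p, q, s, v}
FIRST(<C>) = {s}
FIRST(<L>) = {ε, p, s}
FOLLOW(<S>) = {$, p, q, s, v}
FOLLOW(<A>) = {$, p, q, s, v}
FOLLOW(<B>) = {$, p, q, s, v}
FOLLOW(<C>) = {p, q, s}
FOLLOW(<L>) = {q, s}
Cell M[<A>, $] receives both <A> -> <B> and <A> -> ε — the grammar is not LL(1).

No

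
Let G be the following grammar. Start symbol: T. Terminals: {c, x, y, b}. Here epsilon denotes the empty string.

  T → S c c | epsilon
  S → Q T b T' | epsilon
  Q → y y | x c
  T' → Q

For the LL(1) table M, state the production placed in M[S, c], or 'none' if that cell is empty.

S → epsilon

FIRST(Q) = {x, y}
FIRST(S) = {epsilon, x, y}  (via Q T b T')
FIRST(T') = {x, y}  (via Q)
FIRST(T) = {epsilon, c, x, y}  (via S c c)
FOLLOW(T) includes $ since T is the start symbol.
FOLLOW(S): in T→S c c, S is followed by c c with FIRST {c}. Thus FOLLOW(S) = {c}.
For S → Q T b T': FIRST(Q T b T') = {x, y}, so it goes in M[S, t] for t ∈ {x, y}.
For S → epsilon: FIRST(epsilon) = {epsilon}, so it goes in M[S, t] for t ∈ {}; since epsilon ∈ FIRST, also for every t ∈ FOLLOW(S) = {c}.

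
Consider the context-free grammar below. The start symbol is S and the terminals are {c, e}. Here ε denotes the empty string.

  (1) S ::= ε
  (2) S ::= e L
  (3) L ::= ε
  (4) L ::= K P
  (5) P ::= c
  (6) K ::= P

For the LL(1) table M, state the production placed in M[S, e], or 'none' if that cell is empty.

FIRST(S) = {ε, e}
FIRST(P) = {c}
FIRST(K) = {c}  (via P)
FIRST(L) = {ε, c}  (via K P)
FOLLOW(S) includes $ since S is the start symbol.
FOLLOW(S): S appears on no right-hand side. Thus FOLLOW(S) = {$}.
For S ::= ε: FIRST(ε) = {ε}, so it goes in M[S, t] for t ∈ {}; since ε ∈ FIRST, also for every t ∈ FOLLOW(S) = {$}.
For S ::= e L: FIRST(e L) = {e}, so it goes in M[S, t] for t ∈ {e}.

S ::= e L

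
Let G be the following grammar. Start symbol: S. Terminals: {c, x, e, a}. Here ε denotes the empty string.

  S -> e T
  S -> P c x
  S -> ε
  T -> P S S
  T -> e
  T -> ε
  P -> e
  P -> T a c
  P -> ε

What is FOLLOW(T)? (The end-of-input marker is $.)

{$, a, c, e}

FIRST(S) = {ε, a, c, e}  (via P c x)
FIRST(T) = {ε, a, c, e}  (via P S S)
FIRST(P) = {ε, a, c, e}  (via T a c)
FOLLOW(S) includes $ since S is the start symbol.
FOLLOW(S): in T->P S S (occurrence 1), S is followed by S with FIRST {ε, a, c, e}; in T->P S S (occurrence 1), the suffix after S is nullable, so FOLLOW(S) ⊇ FOLLOW(T) = {$, a, c, e}; in T->P S S (occurrence 2), the suffix after S is empty, so FOLLOW(S) ⊇ FOLLOW(T) = {$, a, c, e}. Thus FOLLOW(S) = {$, a, c, e}.
FOLLOW(T): in S->e T, the suffix after T is empty, so FOLLOW(T) ⊇ FOLLOW(S) = {$, a, c, e}; in P->T a c, T is followed by a c with FIRST {a}. Thus FOLLOW(T) = {$, a, c, e}.
FOLLOW(P): in S->P c x, P is followed by c x with FIRST {c}; in T->P S S, P is followed by S S with FIRST {ε, a, c, e}; in T->P S S, the suffix after P is nullable, so FOLLOW(P) ⊇ FOLLOW(T) = {$, a, c, e}. Thus FOLLOW(P) = {$, a, c, e}.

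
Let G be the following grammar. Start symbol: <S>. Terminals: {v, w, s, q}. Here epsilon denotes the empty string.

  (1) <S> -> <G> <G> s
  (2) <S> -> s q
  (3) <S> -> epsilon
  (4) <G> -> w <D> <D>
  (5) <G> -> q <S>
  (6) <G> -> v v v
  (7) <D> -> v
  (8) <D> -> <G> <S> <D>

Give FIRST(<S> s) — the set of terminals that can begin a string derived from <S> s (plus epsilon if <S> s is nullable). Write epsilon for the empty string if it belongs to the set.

FIRST(<G>) = {q, v, w}
FIRST(<S>) = {epsilon, q, s, v, w}  (via <G> <G> s)
FIRST(<D>) = {q, v, w}  (via <G> <S> <D>)
FIRST(<S> s): take FIRST of each symbol in turn, carrying on past any symbol whose FIRST contains epsilon; result {q, s, v, w}.

{q, s, v, w}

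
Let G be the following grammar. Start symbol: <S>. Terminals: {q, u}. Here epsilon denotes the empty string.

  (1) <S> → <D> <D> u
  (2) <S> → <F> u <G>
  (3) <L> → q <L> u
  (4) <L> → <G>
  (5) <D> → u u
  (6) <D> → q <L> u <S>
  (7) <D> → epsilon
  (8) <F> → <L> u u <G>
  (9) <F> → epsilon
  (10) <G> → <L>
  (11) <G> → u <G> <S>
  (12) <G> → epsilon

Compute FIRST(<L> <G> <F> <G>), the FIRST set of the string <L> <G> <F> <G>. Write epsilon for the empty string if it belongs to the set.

{epsilon, q, u}

FIRST(<D>) = {epsilon, q, u}
FIRST(<S>) = {q, u}  (via <D> <D> u, <F> u <G>)
FIRST(<L>) = {epsilon, q, u}  (via <G>)
FIRST(<F>) = {epsilon, q, u}  (via <L> u u <G>)
FIRST(<G>) = {epsilon, q, u}  (via <L>)
FIRST(<L> <G> <F> <G>): take FIRST of each symbol in turn, carrying on past any symbol whose FIRST contains epsilon; result {epsilon, q, u}.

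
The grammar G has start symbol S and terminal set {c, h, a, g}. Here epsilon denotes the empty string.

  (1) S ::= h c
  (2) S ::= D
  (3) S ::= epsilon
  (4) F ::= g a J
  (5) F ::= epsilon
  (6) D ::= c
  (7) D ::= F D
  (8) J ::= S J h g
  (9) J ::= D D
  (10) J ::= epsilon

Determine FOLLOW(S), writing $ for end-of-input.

FIRST(F): from F::=g a J we get {g}; from F::=epsilon we get {epsilon}. So FIRST(F) = {epsilon, g}.
FIRST(D): from D::=c we get {c}; from D::=F D we get {c, g}. So FIRST(D) = {c, g}.
FIRST(S): from S::=h c we get {h}; from S::=D we get {c, g}; from S::=epsilon we get {epsilon}. So FIRST(S) = {epsilon, c, g, h}.
FIRST(J): from J::=S J h g we get {c, g, h}; from J::=D D we get {c, g}; from J::=epsilon we get {epsilon}. So FIRST(J) = {epsilon, c, g, h}.
FOLLOW(S) includes $ since S is the start symbol.
FOLLOW(S): in J::=S J h g, S is followed by J h g with FIRST {c, g, h}. Thus FOLLOW(S) = {$, c, g, h}.
FOLLOW(F): in D::=F D, F is followed by D with FIRST {c, g}. Thus FOLLOW(F) = {c, g}.
FOLLOW(J): in F::=g a J, the suffix after J is empty, so FOLLOW(J) ⊇ FOLLOW(F) = {c, g}; in J::=S J h g, J is followed by h g with FIRST {h}. Thus FOLLOW(J) = {c, g, h}.
FOLLOW(D): in S::=D, the suffix after D is empty, so FOLLOW(D) ⊇ FOLLOW(S) = {$, c, g, h}; in D::=F D, the suffix after D is empty (adds nothing new); in J::=D D (occurrence 1), D is followed by D with FIRST {c, g}; in J::=D D (occurrence 2), the suffix after D is empty, so FOLLOW(D) ⊇ FOLLOW(J) = {c, g, h}. Thus FOLLOW(D) = {$, c, g, h}.

{$, c, g, h}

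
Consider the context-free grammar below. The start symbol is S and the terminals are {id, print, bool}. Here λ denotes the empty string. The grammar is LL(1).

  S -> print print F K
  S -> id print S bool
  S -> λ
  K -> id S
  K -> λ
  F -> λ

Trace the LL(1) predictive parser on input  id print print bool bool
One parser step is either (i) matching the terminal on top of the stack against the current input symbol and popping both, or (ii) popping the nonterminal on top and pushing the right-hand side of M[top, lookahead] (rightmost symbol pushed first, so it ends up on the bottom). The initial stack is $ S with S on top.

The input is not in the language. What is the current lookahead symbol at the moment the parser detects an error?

bool

     Stack                   Input                       Action
  1  $ S                     id print print bool bool $  expand S -> id print S bool
  2  $ bool S print id       id print print bool bool $  match id
  3  $ bool S print          print print bool bool $     match print
  4  $ bool S                print bool bool $           expand S -> print print F K
  5  $ bool K F print print  print bool bool $           match print
  6  $ bool K F print        bool bool $                 error: top is terminal print but lookahead is bool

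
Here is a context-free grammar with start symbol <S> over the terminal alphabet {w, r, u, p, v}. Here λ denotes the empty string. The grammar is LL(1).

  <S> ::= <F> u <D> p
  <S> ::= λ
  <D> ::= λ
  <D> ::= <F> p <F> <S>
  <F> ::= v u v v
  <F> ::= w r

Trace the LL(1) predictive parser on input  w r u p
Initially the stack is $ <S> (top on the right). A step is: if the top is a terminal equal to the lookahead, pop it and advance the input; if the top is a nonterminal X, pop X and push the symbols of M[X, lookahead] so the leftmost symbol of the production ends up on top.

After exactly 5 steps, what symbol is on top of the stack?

     Stack          Input      Action
  1  $ <S>          w r u p $  expand <S> ::= <F> u <D> p
  2  $ p <D> u <F>  w r u p $  expand <F> ::= w r
  3  $ p <D> u r w  w r u p $  match w
  4  $ p <D> u r    r u p $    match r
  5  $ p <D> u      u p $      match u
Stack after step 5: $ p <D> (top = <D>).

<D>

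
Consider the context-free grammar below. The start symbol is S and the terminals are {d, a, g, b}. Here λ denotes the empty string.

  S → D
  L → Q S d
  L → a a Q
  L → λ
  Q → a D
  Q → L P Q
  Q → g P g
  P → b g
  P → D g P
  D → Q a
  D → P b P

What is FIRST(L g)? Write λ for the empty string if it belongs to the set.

{a, b, g}

FIRST(S): from S→D we get {a, b, g}. So FIRST(S) = {a, b, g}.
FIRST(L): from L→Q S d we get {a, b, g}; from L→a a Q we get {a}; from L→λ we get {λ}. So FIRST(L) = {λ, a, b, g}.
FIRST(Q): from Q→a D we get {a}; from Q→L P Q we get {a, b, g}; from Q→g P g we get {g}. So FIRST(Q) = {a, b, g}.
FIRST(P): from P→b g we get {b}; from P→D g P we get {a, b, g}. So FIRST(P) = {a, b, g}.
FIRST(D): from D→Q a we get {a, b, g}; from D→P b P we get {a, b, g}. So FIRST(D) = {a, b, g}.
FIRST(L g): take FIRST of each symbol in turn, carrying on past any symbol whose FIRST contains λ; result {a, b, g}.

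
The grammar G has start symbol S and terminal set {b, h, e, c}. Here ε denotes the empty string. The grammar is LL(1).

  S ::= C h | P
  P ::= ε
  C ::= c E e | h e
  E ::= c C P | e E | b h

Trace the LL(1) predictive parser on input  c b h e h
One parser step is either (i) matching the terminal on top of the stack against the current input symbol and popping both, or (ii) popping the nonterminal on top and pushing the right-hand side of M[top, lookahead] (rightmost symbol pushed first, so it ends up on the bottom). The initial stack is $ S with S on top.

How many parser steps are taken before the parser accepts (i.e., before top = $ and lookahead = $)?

step 1: stack=$ S  input=c b h e h $  — expand S ::= C h
step 2: stack=$ h C  input=c b h e h $  — expand C ::= c E e
step 3: stack=$ h e E c  input=c b h e h $  — match c
step 4: stack=$ h e E  input=b h e h $  — expand E ::= b h
step 5: stack=$ h e h b  input=b h e h $  — match b
step 6: stack=$ h e h  input=h e h $  — match h
step 7: stack=$ h e  input=e h $  — match e
step 8: stack=$ h  input=h $  — match h
Accept reached after 8 steps.

8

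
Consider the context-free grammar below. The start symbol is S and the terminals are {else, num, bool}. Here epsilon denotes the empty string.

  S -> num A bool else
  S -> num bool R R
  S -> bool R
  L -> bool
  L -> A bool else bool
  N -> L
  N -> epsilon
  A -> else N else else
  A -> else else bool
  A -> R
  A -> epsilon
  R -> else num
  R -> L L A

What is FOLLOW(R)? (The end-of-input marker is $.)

{$, bool, else}

FIRST(S): from S->num A bool else we get {num}; from S->num bool R R we get {num}; from S->bool R we get {bool}. So FIRST(S) = {bool, num}.
FIRST(L): from L->bool we get {bool}; from L->A bool else bool we get {bool, else}. So FIRST(L) = {bool, else}.
FIRST(N): from N->L we get {bool, else}; from N->epsilon we get {epsilon}. So FIRST(N) = {epsilon, bool, else}.
FIRST(R): from R->else num we get {else}; from R->L L A we get {bool, else}. So FIRST(R) = {bool, else}.
FIRST(A): from A->else N else else we get {else}; from A->else else bool we get {else}; from A->R we get {bool, else}; from A->epsilon we get {epsilon}. So FIRST(A) = {epsilon, bool, else}.
FOLLOW(S) includes $ since S is the start symbol.
FOLLOW(S): S appears on no right-hand side. Thus FOLLOW(S) = {$}.
FOLLOW(N): in A->else N else else, N is followed by else else with FIRST {else}. Thus FOLLOW(N) = {else}.
FOLLOW(L): in N->L, the suffix after L is empty, so FOLLOW(L) ⊇ FOLLOW(N) = {else}; in R->L L A (occurrence 1), L is followed by L A with FIRST {bool, else}; in R->L L A (occurrence 2), L is followed by A with FIRST {epsilon, bool, else}; in R->L L A (occurrence 2), the suffix after L is nullable, so FOLLOW(L) ⊇ FOLLOW(R) = {$, bool, else}. Thus FOLLOW(L) = {$, bool, else}.
FOLLOW(A): in S->num A bool else, A is followed by bool else with FIRST {bool}; in L->A bool else bool, A is followed by bool else bool with FIRST {bool}; in R->L L A, the suffix after A is empty, so FOLLOW(A) ⊇ FOLLOW(R) = {$, bool, else}. Thus FOLLOW(A) = {$, bool, else}.
FOLLOW(R): in S->num bool R R (occurrence 1), R is followed by R with FIRST {bool, else}; in S->num bool R R (occurrence 2), the suffix after R is empty, so FOLLOW(R) ⊇ FOLLOW(S) = {$}; in S->bool R, the suffix after R is empty, so FOLLOW(R) ⊇ FOLLOW(S) = {$}; in A->R, the suffix after R is empty, so FOLLOW(R) ⊇ FOLLOW(A) = {$, bool, else}. Thus FOLLOW(R) = {$, bool, else}.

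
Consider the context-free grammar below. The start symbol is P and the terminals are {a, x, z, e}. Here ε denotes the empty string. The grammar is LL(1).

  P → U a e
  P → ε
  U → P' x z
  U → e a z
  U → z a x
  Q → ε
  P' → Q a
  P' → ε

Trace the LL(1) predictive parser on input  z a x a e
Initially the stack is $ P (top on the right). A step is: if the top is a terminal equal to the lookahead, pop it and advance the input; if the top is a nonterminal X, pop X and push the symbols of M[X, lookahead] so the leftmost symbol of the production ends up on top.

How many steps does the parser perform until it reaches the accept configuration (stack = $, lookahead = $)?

step 1: stack=$ P  input=z a x a e $  — expand P → U a e
step 2: stack=$ e a U  input=z a x a e $  — expand U → z a x
step 3: stack=$ e a x a z  input=z a x a e $  — match z
step 4: stack=$ e a x a  input=a x a e $  — match a
step 5: stack=$ e a x  input=x a e $  — match x
step 6: stack=$ e a  input=a e $  — match a
step 7: stack=$ e  input=e $  — match e
Accept reached after 7 steps.

7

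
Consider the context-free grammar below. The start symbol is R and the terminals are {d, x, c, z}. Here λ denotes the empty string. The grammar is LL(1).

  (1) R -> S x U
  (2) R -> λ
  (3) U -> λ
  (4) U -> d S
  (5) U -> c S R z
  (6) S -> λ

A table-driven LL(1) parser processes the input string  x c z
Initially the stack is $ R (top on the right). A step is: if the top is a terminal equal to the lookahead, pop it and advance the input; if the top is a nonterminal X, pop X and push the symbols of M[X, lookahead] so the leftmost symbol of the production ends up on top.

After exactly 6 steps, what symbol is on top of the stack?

step 1: stack=$ R  input=x c z $  — expand R -> S x U
step 2: stack=$ U x S  input=x c z $  — expand S -> λ
step 3: stack=$ U x  input=x c z $  — match x
step 4: stack=$ U  input=c z $  — expand U -> c S R z
step 5: stack=$ z R S c  input=c z $  — match c
step 6: stack=$ z R S  input=z $  — expand S -> λ
Stack after step 6: $ z R (top = R).

R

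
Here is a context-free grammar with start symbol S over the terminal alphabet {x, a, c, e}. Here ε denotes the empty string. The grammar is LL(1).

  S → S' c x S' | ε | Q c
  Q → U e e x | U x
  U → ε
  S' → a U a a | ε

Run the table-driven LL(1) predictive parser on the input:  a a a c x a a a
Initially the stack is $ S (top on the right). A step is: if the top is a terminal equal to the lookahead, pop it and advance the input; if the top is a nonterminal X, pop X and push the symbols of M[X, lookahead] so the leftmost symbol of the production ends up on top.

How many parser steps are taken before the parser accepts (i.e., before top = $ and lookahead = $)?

13

      Stack             Input              Action
   1  $ S               a a a c x a a a $  expand S → S' c x S'
   2  $ S' x c S'       a a a c x a a a $  expand S' → a U a a
   3  $ S' x c a a U a  a a a c x a a a $  match a
   4  $ S' x c a a U    a a c x a a a $    expand U → ε
   5  $ S' x c a a      a a c x a a a $    match a
   6  $ S' x c a        a c x a a a $      match a
   7  $ S' x c          c x a a a $        match c
   8  $ S' x            x a a a $          match x
   9  $ S'              a a a $            expand S' → a U a a
  10  $ a a U a         a a a $            match a
  11  $ a a U           a a $              expand U → ε
  12  $ a a             a a $              match a
  13  $ a               a $                match a
Accept reached after 13 steps.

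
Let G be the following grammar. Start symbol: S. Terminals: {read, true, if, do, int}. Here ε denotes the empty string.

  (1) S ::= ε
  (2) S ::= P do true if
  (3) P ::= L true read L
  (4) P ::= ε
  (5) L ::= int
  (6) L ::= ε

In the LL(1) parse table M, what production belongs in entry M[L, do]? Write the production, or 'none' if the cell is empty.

L ::= ε

FIRST(L): from L::=int we get {int}; from L::=ε we get {ε}. So FIRST(L) = {ε, int}.
FIRST(P): from P::=L true read L we get {int, true}; from P::=ε we get {ε}. So FIRST(P) = {ε, int, true}.
FIRST(S): from S::=ε we get {ε}; from S::=P do true if we get {do, int, true}. So FIRST(S) = {ε, do, int, true}.
FOLLOW(S) includes $ since S is the start symbol.
FOLLOW(P): in S::=P do true if, P is followed by do true if with FIRST {do}. Thus FOLLOW(P) = {do}.
FOLLOW(L): in P::=L true read L (occurrence 1), L is followed by true read L with FIRST {true}; in P::=L true read L (occurrence 2), the suffix after L is empty, so FOLLOW(L) ⊇ FOLLOW(P) = {do}. Thus FOLLOW(L) = {do, true}.
For L ::= int: FIRST(int) = {int}, so it goes in M[L, t] for t ∈ {int}.
For L ::= ε: FIRST(ε) = {ε}, so it goes in M[L, t] for t ∈ {}; since ε ∈ FIRST, also for every t ∈ FOLLOW(L) = {do, true}.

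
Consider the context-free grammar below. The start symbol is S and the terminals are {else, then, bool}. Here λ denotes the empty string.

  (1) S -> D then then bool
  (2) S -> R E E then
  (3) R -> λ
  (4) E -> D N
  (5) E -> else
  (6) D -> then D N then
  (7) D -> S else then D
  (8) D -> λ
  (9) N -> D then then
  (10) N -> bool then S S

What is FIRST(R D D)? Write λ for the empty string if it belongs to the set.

{λ, bool, else, then}

FIRST(R): from R->λ we get {λ}. So FIRST(R) = {λ}.
FIRST(S): from S->D then then bool we get {bool, else, then}; from S->R E E then we get {bool, else, then}. So FIRST(S) = {bool, else, then}.
FIRST(D): from D->then D N then we get {then}; from D->S else then D we get {bool, else, then}; from D->λ we get {λ}. So FIRST(D) = {λ, bool, else, then}.
FIRST(N): from N->D then then we get {bool, else, then}; from N->bool then S S we get {bool}. So FIRST(N) = {bool, else, then}.
FIRST(E): from E->D N we get {bool, else, then}; from E->else we get {else}. So FIRST(E) = {bool, else, then}.
FIRST(R D D): take FIRST of each symbol in turn, carrying on past any symbol whose FIRST contains λ; result {λ, bool, else, then}.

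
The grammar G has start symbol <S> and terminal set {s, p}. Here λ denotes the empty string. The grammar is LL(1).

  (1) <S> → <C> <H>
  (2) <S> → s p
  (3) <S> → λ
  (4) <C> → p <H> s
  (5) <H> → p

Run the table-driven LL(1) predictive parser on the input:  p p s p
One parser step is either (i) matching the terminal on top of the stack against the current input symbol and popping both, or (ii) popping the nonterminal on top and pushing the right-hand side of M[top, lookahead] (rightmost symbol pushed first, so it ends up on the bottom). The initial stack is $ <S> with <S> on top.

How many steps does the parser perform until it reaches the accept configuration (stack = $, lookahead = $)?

     Stack          Input      Action
  1  $ <S>          p p s p $  expand <S> → <C> <H>
  2  $ <H> <C>      p p s p $  expand <C> → p <H> s
  3  $ <H> s <H> p  p p s p $  match p
  4  $ <H> s <H>    p s p $    expand <H> → p
  5  $ <H> s p      p s p $    match p
  6  $ <H> s        s p $      match s
  7  $ <H>          p $        expand <H> → p
  8  $ p            p $        match p
Accept reached after 8 steps.

8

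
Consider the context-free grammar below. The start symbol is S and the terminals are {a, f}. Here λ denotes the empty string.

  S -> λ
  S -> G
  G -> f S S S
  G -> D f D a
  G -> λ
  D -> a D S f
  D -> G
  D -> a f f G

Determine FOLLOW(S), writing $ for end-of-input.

FIRST(S) = {λ, a, f}  (via G)
FIRST(G) = {λ, a, f}  (via D f D a)
FIRST(D) = {λ, a, f}  (via G)
FOLLOW(S) includes $ since S is the start symbol.
FOLLOW(D): in G->D f D a (occurrence 1), D is followed by f D a with FIRST {f}; in G->D f D a (occurrence 2), D is followed by a with FIRST {a}; in D->a D S f, D is followed by S f with FIRST {a, f}. Thus FOLLOW(D) = {a, f}.
FOLLOW(S): in G->f S S S (occurrence 1), S is followed by S S with FIRST {λ, a, f}; in G->f S S S (occurrence 1), the suffix after S is nullable, so FOLLOW(S) ⊇ FOLLOW(G) = {$, a, f}; in G->f S S S (occurrence 2), S is followed by S with FIRST {λ, a, f}; in G->f S S S (occurrence 2), the suffix after S is nullable, so FOLLOW(S) ⊇ FOLLOW(G) = {$, a, f}; in G->f S S S (occurrence 3), the suffix after S is empty, so FOLLOW(S) ⊇ FOLLOW(G) = {$, a, f}; in D->a D S f, S is followed by f with FIRST {f}. Thus FOLLOW(S) = {$, a, f}.
FOLLOW(G): in S->G, the suffix after G is empty, so FOLLOW(G) ⊇ FOLLOW(S) = {$, a, f}; in D->G, the suffix after G is empty, so FOLLOW(G) ⊇ FOLLOW(D) = {a, f}; in D->a f f G, the suffix after G is empty, so FOLLOW(G) ⊇ FOLLOW(D) = {a, f}. Thus FOLLOW(G) = {$, a, f}.

{$, a, f}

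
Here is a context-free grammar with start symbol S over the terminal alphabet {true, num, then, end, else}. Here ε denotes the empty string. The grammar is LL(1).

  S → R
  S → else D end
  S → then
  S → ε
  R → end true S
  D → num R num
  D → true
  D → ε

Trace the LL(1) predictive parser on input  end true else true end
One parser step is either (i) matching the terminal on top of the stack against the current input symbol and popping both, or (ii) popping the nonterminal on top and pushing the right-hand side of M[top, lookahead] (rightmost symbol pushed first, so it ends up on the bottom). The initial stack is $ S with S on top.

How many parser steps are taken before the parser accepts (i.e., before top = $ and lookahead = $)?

9

step 1: stack=$ S  input=end true else true end $  — expand S → R
step 2: stack=$ R  input=end true else true end $  — expand R → end true S
step 3: stack=$ S true end  input=end true else true end $  — match end
step 4: stack=$ S true  input=true else true end $  — match true
step 5: stack=$ S  input=else true end $  — expand S → else D end
step 6: stack=$ end D else  input=else true end $  — match else
step 7: stack=$ end D  input=true end $  — expand D → true
step 8: stack=$ end true  input=true end $  — match true
step 9: stack=$ end  input=end $  — match end
Accept reached after 9 steps.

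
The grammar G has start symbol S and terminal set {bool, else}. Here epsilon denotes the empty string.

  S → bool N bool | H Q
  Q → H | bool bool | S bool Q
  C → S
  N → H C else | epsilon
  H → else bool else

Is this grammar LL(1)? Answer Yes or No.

No

FIRST(S) = {bool, else}
FIRST(Q) = {bool, else}
FIRST(C) = {bool, else}
FIRST(N) = {epsilon, else}
FIRST(H) = {else}
FOLLOW(S) = {$, bool, else}
FOLLOW(Q) = {$, bool, else}
FOLLOW(C) = {else}
FOLLOW(N) = {bool}
FOLLOW(H) = {$, bool, else}
Cell M[Q, bool] receives both Q → bool bool and Q → S bool Q — the grammar is not LL(1).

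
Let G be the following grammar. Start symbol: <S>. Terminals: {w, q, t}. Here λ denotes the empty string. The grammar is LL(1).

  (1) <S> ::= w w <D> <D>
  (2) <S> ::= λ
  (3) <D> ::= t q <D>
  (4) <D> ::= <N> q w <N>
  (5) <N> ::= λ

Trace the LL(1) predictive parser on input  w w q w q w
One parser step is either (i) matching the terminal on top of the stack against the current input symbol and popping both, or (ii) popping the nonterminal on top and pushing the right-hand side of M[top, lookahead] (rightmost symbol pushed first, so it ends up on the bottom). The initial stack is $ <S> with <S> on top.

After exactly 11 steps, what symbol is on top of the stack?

w

step 1: stack=$ <S>  input=w w q w q w $  — expand <S> ::= w w <D> <D>
step 2: stack=$ <D> <D> w w  input=w w q w q w $  — match w
step 3: stack=$ <D> <D> w  input=w q w q w $  — match w
step 4: stack=$ <D> <D>  input=q w q w $  — expand <D> ::= <N> q w <N>
step 5: stack=$ <D> <N> w q <N>  input=q w q w $  — expand <N> ::= λ
step 6: stack=$ <D> <N> w q  input=q w q w $  — match q
step 7: stack=$ <D> <N> w  input=w q w $  — match w
step 8: stack=$ <D> <N>  input=q w $  — expand <N> ::= λ
step 9: stack=$ <D>  input=q w $  — expand <D> ::= <N> q w <N>
step 10: stack=$ <N> w q <N>  input=q w $  — expand <N> ::= λ
step 11: stack=$ <N> w q  input=q w $  — match q
Stack after step 11: $ <N> w (top = w).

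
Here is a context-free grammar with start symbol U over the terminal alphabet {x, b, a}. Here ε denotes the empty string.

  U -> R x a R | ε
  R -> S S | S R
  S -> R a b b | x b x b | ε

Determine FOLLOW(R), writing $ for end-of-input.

FIRST(U) = {ε, a, x}  (via R x a R)
FIRST(R) = {ε, a, x}  (via S S, S R)
FIRST(S) = {ε, a, x}  (via R a b b)
FOLLOW(U) includes $ since U is the start symbol.
FOLLOW(U): U appears on no right-hand side. Thus FOLLOW(U) = {$}.
FOLLOW(R): in U->R x a R (occurrence 1), R is followed by x a R with FIRST {x}; in U->R x a R (occurrence 2), the suffix after R is empty, so FOLLOW(R) ⊇ FOLLOW(U) = {$}; in R->S R, the suffix after R is empty (adds nothing new); in S->R a b b, R is followed by a b b with FIRST {a}. Thus FOLLOW(R) = {$, a, x}.
FOLLOW(S): in R->S S (occurrence 1), S is followed by S with FIRST {ε, a, x}; in R->S S (occurrence 1), the suffix after S is nullable, so FOLLOW(S) ⊇ FOLLOW(R) = {$, a, x}; in R->S S (occurrence 2), the suffix after S is empty, so FOLLOW(S) ⊇ FOLLOW(R) = {$, a, x}; in R->S R, S is followed by R with FIRST {ε, a, x}; in R->S R, the suffix after S is nullable, so FOLLOW(S) ⊇ FOLLOW(R) = {$, a, x}. Thus FOLLOW(S) = {$, a, x}.

{$, a, x}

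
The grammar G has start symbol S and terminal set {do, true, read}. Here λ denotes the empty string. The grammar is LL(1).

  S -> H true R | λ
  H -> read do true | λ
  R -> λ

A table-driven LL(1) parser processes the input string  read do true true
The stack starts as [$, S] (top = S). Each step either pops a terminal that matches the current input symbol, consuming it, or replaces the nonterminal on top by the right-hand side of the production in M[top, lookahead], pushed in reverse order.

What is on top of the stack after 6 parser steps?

step 1: stack=$ S  input=read do true true $  — expand S -> H true R
step 2: stack=$ R true H  input=read do true true $  — expand H -> read do true
step 3: stack=$ R true true do read  input=read do true true $  — match read
step 4: stack=$ R true true do  input=do true true $  — match do
step 5: stack=$ R true true  input=true true $  — match true
step 6: stack=$ R true  input=true $  — match true
Stack after step 6: $ R (top = R).

R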